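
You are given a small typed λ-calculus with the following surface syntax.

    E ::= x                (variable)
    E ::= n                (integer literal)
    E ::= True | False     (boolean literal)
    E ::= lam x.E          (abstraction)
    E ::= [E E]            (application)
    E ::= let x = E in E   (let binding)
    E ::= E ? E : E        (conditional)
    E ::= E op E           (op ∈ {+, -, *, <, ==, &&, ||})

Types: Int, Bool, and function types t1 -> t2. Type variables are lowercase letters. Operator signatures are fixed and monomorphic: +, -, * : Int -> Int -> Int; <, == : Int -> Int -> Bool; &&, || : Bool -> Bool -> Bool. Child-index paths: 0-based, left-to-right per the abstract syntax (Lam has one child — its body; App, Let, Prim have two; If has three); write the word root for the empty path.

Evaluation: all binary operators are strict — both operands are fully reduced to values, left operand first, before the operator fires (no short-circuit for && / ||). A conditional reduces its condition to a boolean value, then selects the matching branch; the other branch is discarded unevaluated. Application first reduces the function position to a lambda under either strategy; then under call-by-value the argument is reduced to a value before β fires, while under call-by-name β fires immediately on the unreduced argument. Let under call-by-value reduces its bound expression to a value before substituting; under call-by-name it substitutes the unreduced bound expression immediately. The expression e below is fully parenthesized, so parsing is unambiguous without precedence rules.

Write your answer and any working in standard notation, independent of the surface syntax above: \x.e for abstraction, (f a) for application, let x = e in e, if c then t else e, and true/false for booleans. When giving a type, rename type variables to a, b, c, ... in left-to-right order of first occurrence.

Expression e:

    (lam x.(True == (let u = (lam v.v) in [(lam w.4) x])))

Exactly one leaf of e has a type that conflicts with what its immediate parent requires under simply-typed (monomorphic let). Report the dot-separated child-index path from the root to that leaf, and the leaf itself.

Answer: 0.0 : true

Trace:
  unify Bool ~ Int
  FAIL: mismatch Bool ~ Int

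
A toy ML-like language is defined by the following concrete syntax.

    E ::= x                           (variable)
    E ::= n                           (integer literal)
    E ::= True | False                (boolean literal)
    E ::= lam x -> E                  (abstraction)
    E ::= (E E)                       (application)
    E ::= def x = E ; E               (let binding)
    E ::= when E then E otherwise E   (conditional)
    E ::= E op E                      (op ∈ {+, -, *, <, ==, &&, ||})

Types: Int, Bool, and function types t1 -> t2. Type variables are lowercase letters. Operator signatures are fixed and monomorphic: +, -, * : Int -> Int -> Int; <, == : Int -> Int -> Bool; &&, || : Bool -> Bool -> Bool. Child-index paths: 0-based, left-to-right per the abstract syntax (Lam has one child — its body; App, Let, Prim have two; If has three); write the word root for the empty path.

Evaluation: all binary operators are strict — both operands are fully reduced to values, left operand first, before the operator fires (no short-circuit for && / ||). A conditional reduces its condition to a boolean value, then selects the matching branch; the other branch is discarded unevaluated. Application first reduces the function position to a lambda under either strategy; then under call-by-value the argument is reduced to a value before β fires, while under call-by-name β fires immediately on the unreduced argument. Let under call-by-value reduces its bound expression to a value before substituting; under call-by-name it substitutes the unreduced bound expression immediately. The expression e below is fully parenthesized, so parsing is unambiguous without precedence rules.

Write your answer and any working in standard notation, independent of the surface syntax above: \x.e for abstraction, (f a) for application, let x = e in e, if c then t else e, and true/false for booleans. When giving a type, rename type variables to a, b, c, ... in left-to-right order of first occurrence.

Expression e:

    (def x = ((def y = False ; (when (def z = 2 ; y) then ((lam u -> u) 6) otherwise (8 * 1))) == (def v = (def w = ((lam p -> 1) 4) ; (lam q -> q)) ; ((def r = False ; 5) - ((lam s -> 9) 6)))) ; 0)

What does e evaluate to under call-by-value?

Answer: 0

Trace:
step 0: (let x = ((let y = false in (if (let z = 2 in y) then ((\u.u) 6) else (8 * 1))) == (let v = (let w = ((\p.1) 4) in (\q.q)) in ((let r = false in 5) - ((\s.9) 6)))) in 0)
step 1: [let@0.0] (let x = ((if (let z = 2 in false) then ((\u.u) 6) else (8 * 1)) == (let v = (let w = ((\p.1) 4) in (\q.q)) in ((let r = false in 5) - ((\s.9) 6)))) in 0)
step 2: [let@0.0.0] (let x = ((if false then ((\u.u) 6) else (8 * 1)) == (let v = (let w = ((\p.1) 4) in (\q.q)) in ((let r = false in 5) - ((\s.9) 6)))) in 0)
step 3: [if@0.0] (let x = ((8 * 1) == (let v = (let w = ((\p.1) 4) in (\q.q)) in ((let r = false in 5) - ((\s.9) 6)))) in 0)
step 4: [delta@0.0] (let x = (8 == (let v = (let w = ((\p.1) 4) in (\q.q)) in ((let r = false in 5) - ((\s.9) 6)))) in 0)
step 5: [beta@0.1.0.0] (let x = (8 == (let v = (let w = 1 in (\q.q)) in ((let r = false in 5) - ((\s.9) 6)))) in 0)
step 6: [let@0.1.0] (let x = (8 == (let v = (\q.q) in ((let r = false in 5) - ((\s.9) 6)))) in 0)
step 7: [let@0.1] (let x = (8 == ((let r = false in 5) - ((\s.9) 6))) in 0)
step 8: [let@0.1.0] (let x = (8 == (5 - ((\s.9) 6))) in 0)
step 9: [beta@0.1.1] (let x = (8 == (5 - 9)) in 0)
step 10: [delta@0.1] (let x = (8 == -4) in 0)
step 11: [delta@0] (let x = false in 0)
step 12: [let@root] 0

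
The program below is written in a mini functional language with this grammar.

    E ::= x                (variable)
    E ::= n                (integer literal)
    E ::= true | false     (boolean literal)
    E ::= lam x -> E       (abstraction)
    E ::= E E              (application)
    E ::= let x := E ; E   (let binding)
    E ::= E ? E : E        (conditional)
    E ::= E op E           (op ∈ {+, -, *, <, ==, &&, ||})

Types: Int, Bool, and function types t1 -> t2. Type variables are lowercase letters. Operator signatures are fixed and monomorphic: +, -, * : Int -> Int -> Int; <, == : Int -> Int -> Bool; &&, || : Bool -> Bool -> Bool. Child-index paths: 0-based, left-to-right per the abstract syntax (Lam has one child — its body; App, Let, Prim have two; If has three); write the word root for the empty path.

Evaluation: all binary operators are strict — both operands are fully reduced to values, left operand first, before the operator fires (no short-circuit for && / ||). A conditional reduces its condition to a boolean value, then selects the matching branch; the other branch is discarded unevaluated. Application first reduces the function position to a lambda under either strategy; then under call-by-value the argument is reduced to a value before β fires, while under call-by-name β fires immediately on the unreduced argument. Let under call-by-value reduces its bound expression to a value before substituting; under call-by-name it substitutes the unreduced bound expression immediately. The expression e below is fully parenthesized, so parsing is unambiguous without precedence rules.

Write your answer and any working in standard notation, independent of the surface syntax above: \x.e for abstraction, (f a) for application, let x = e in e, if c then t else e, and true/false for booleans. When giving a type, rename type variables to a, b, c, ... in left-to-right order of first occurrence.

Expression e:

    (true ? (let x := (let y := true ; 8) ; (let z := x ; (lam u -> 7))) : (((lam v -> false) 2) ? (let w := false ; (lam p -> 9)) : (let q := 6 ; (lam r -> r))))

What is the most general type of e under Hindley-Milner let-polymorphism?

Trace:
  unify Bool ~ Bool
let y : Bool
let x : Int
x : Int
let z : Int
\u._ : a -> Int
\v._ : b -> Bool
  unify b -> Bool ~ Int -> c
  unify b ~ Int
  unify Bool ~ c
_ _ : Bool
  unify Bool ~ Bool
let w : Bool
\p._ : d -> Int
let q : Int
r : e
\r._ : e -> e
  unify d -> Int ~ e -> e
  unify d ~ e
  unify Int ~ e
  unify a -> Int ~ Int -> Int
  unify a ~ Int
  unify Int ~ Int

Answer: Int -> Int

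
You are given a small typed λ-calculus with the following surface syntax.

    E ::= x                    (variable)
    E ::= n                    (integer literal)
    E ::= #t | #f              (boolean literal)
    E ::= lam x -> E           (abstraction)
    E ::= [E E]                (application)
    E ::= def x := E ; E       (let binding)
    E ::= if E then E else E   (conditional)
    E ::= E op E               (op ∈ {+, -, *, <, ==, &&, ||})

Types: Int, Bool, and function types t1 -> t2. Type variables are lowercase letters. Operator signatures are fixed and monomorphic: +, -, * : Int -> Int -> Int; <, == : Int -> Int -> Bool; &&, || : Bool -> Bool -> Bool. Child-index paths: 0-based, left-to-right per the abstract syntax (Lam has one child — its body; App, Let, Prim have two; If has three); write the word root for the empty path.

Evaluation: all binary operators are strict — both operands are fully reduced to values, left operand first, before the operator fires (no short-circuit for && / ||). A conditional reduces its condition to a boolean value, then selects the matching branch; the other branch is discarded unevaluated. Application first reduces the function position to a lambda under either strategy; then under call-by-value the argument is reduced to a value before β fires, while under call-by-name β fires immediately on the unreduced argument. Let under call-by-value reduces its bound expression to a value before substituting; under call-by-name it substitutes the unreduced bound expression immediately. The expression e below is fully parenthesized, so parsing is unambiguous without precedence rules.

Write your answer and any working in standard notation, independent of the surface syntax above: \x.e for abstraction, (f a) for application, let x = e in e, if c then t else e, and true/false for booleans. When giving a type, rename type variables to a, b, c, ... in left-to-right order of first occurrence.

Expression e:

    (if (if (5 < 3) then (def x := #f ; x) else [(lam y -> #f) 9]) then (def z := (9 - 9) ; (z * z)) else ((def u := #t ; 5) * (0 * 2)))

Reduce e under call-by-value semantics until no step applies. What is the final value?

Answer: 0

Working:
step 0: (if (if (5 < 3) then (let x = false in x) else ((\y.false) 9)) then (let z = (9 - 9) in (z * z)) else ((let u = true in 5) * (0 * 2)))
step 1: [delta@0.0] (if (if false then (let x = false in x) else ((\y.false) 9)) then (let z = (9 - 9) in (z * z)) else ((let u = true in 5) * (0 * 2)))
step 2: [if@0] (if ((\y.false) 9) then (let z = (9 - 9) in (z * z)) else ((let u = true in 5) * (0 * 2)))
step 3: [beta@0] (if false then (let z = (9 - 9) in (z * z)) else ((let u = true in 5) * (0 * 2)))
step 4: [if@root] ((let u = true in 5) * (0 * 2))
step 5: [let@0] (5 * (0 * 2))
step 6: [delta@1] (5 * 0)
step 7: [delta@root] 0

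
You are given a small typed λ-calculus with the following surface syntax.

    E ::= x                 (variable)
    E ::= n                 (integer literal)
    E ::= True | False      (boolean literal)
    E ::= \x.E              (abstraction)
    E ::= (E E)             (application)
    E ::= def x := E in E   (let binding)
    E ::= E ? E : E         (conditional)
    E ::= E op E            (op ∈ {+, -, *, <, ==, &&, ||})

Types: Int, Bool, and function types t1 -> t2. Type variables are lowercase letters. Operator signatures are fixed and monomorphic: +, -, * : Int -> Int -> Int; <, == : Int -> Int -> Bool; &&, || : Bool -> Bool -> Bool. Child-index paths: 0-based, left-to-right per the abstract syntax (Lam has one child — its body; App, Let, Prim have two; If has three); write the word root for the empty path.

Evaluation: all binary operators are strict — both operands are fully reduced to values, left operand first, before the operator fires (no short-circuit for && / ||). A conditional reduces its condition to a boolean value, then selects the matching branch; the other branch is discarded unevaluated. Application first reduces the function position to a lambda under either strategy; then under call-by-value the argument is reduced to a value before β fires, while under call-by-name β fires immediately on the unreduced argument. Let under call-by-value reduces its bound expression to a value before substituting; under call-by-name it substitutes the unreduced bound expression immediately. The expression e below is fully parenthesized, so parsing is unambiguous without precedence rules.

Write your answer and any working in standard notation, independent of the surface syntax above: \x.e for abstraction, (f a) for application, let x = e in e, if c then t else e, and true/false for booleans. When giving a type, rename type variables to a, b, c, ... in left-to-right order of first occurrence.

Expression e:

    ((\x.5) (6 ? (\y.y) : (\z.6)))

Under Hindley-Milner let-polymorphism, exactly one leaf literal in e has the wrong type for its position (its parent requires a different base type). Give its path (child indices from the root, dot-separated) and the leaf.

Trace:
\x._ : a -> Int
  unify Int ~ Bool
  FAIL: mismatch Int ~ Bool

Answer: 1.0 : 6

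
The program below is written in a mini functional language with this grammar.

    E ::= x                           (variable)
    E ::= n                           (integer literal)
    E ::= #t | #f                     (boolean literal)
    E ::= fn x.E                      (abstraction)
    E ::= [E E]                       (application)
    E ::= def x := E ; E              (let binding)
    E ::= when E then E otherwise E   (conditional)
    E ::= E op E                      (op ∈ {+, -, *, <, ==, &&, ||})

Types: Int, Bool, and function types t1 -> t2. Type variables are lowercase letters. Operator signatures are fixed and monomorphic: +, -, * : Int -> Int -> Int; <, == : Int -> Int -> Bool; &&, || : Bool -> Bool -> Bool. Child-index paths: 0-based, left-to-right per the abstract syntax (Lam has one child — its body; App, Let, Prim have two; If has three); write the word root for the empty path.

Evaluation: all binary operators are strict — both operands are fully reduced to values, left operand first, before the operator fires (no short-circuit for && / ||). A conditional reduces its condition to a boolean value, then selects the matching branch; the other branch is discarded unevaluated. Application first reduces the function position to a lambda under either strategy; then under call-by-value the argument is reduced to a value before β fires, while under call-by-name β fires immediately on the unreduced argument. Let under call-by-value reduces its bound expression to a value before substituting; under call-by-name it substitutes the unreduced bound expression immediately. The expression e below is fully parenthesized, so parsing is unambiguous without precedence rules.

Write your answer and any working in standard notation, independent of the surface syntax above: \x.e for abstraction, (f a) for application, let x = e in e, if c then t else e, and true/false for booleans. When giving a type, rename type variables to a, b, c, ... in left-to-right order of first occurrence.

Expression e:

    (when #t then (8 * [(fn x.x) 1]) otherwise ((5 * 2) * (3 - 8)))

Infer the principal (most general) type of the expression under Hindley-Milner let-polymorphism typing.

Answer: Int

Working:
  unify Bool ~ Bool
  unify Int ~ Int
x : a
\x._ : a -> a
  unify a -> a ~ Int -> b
  unify a ~ Int
  unify Int ~ b
_ _ : Int
  unify Int ~ Int
  unify Int ~ Int
  unify Int ~ Int
  unify Int ~ Int
  unify Int ~ Int
  unify Int ~ Int
  unify Int ~ Int
  unify Int ~ Int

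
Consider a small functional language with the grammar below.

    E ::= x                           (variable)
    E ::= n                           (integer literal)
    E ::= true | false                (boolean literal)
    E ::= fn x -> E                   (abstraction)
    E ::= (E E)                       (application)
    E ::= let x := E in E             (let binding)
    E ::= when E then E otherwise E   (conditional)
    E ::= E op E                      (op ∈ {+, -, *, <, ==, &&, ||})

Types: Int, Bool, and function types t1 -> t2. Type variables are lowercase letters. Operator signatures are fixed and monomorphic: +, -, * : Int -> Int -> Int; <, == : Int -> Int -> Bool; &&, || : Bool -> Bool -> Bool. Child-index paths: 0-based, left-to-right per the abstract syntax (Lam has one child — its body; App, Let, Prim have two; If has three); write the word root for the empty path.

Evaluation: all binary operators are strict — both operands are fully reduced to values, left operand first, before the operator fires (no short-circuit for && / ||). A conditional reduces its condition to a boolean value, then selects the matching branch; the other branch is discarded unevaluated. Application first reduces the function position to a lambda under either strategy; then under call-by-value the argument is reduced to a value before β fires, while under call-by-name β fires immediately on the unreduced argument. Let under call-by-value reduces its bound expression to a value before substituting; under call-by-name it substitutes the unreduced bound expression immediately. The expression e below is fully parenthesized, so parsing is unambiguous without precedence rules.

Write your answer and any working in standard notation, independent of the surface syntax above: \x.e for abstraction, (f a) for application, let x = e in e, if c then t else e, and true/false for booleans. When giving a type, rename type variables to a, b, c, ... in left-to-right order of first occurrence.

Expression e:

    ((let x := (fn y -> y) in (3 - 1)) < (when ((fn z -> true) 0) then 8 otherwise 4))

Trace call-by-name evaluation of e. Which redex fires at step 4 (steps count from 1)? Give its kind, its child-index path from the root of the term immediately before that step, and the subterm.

Derivation:
step 0: ((let x = (\y.y) in (3 - 1)) < (if ((\z.true) 0) then 8 else 4))
step 1: [let@0] ((3 - 1) < (if ((\z.true) 0) then 8 else 4))
step 2: [delta@0] (2 < (if ((\z.true) 0) then 8 else 4))
step 3: [beta@1.0] (2 < (if true then 8 else 4))
step 4: [if@1] (2 < 8)

Answer: if at 1 : (if true then 8 else 4)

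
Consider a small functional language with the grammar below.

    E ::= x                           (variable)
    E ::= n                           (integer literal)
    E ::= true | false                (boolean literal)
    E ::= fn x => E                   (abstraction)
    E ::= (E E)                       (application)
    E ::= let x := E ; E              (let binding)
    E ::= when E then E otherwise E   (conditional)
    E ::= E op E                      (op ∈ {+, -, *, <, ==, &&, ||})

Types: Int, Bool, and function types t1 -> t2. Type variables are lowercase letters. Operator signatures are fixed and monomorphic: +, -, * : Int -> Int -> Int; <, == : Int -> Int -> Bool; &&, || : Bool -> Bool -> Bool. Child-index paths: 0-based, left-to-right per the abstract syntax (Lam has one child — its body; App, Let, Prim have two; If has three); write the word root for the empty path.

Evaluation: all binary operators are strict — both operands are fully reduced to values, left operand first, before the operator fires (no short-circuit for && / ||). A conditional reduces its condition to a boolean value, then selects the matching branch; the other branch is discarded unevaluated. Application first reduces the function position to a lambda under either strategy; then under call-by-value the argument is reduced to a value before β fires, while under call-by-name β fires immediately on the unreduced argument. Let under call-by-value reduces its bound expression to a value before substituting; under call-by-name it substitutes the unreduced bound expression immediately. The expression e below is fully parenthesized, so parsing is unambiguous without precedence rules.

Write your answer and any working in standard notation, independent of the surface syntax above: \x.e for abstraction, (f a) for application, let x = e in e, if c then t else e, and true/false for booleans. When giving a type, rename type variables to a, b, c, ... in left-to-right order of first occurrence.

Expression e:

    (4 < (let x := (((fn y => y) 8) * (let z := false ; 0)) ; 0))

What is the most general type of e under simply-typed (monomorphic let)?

Answer: Bool

Trace:
  unify Int ~ Int
y : a
\y._ : a -> a
  unify a -> a ~ Int -> b
  unify a ~ Int
  unify Int ~ b
_ _ : Int
  unify Int ~ Int
let z : Bool
  unify Int ~ Int
let x : Int
  unify Int ~ Int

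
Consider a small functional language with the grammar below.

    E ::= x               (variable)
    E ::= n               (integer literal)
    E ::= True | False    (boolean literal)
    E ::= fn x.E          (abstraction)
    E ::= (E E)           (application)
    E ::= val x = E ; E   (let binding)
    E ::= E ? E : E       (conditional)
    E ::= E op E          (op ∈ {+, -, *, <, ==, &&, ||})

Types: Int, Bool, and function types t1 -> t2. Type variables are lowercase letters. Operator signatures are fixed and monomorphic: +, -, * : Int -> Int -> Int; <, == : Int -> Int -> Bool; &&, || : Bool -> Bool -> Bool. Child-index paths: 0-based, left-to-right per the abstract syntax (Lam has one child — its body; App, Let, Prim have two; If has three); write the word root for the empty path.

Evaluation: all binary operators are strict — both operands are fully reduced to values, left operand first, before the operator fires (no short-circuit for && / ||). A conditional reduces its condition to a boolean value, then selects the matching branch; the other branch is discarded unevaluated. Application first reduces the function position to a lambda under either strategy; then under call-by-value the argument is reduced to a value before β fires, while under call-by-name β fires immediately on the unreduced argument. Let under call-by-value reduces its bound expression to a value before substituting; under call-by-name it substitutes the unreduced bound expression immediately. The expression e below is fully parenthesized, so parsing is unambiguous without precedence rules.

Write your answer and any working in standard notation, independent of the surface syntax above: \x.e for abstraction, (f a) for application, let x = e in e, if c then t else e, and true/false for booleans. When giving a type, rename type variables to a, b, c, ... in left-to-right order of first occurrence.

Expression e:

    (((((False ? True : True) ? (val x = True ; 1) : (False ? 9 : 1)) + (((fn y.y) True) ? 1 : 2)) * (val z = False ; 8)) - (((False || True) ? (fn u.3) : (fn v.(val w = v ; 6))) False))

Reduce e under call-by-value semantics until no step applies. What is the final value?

Working:
step 0: ((((if (if false then true else true) then (let x = true in 1) else (if false then 9 else 1)) + (if ((\y.y) true) then 1 else 2)) * (let z = false in 8)) - ((if (false || true) then (\u.3) else (\v.(let w = v in 6))) false))
step 1: [if@0.0.0.0] ((((if true then (let x = true in 1) else (if false then 9 else 1)) + (if ((\y.y) true) then 1 else 2)) * (let z = false in 8)) - ((if (false || true) then (\u.3) else (\v.(let w = v in 6))) false))
step 2: [if@0.0.0] ((((let x = true in 1) + (if ((\y.y) true) then 1 else 2)) * (let z = false in 8)) - ((if (false || true) then (\u.3) else (\v.(let w = v in 6))) false))
step 3: [let@0.0.0] (((1 + (if ((\y.y) true) then 1 else 2)) * (let z = false in 8)) - ((if (false || true) then (\u.3) else (\v.(let w = v in 6))) false))
step 4: [beta@0.0.1.0] (((1 + (if true then 1 else 2)) * (let z = false in 8)) - ((if (false || true) then (\u.3) else (\v.(let w = v in 6))) false))
step 5: [if@0.0.1] (((1 + 1) * (let z = false in 8)) - ((if (false || true) then (\u.3) else (\v.(let w = v in 6))) false))
step 6: [delta@0.0] ((2 * (let z = false in 8)) - ((if (false || true) then (\u.3) else (\v.(let w = v in 6))) false))
step 7: [let@0.1] ((2 * 8) - ((if (false || true) then (\u.3) else (\v.(let w = v in 6))) false))
step 8: [delta@0] (16 - ((if (false || true) then (\u.3) else (\v.(let w = v in 6))) false))
step 9: [delta@1.0.0] (16 - ((if true then (\u.3) else (\v.(let w = v in 6))) false))
step 10: [if@1.0] (16 - ((\u.3) false))
step 11: [beta@1] (16 - 3)
step 12: [delta@root] 13

Answer: 13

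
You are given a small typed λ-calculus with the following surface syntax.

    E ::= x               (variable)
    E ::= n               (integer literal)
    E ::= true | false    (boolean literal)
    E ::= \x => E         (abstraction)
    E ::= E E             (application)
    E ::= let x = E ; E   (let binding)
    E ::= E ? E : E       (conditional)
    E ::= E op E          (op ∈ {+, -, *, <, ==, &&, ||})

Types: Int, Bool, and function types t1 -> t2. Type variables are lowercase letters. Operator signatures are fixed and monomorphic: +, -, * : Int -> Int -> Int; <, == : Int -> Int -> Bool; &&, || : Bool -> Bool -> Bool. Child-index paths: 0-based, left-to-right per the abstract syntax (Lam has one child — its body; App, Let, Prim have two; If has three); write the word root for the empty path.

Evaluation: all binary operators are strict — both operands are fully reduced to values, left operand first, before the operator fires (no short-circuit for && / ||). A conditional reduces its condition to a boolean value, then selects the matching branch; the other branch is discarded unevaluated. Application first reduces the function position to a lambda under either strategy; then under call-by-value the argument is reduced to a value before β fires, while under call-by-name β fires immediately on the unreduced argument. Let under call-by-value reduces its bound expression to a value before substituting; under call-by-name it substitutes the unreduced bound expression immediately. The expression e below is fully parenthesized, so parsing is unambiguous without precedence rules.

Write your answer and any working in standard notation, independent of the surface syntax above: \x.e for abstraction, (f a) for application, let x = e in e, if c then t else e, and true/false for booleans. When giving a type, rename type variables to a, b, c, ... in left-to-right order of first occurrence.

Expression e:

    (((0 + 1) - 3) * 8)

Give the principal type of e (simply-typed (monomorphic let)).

Working:
  unify Int ~ Int
  unify Int ~ Int
  unify Int ~ Int
  unify Int ~ Int
  unify Int ~ Int
  unify Int ~ Int

Answer: Int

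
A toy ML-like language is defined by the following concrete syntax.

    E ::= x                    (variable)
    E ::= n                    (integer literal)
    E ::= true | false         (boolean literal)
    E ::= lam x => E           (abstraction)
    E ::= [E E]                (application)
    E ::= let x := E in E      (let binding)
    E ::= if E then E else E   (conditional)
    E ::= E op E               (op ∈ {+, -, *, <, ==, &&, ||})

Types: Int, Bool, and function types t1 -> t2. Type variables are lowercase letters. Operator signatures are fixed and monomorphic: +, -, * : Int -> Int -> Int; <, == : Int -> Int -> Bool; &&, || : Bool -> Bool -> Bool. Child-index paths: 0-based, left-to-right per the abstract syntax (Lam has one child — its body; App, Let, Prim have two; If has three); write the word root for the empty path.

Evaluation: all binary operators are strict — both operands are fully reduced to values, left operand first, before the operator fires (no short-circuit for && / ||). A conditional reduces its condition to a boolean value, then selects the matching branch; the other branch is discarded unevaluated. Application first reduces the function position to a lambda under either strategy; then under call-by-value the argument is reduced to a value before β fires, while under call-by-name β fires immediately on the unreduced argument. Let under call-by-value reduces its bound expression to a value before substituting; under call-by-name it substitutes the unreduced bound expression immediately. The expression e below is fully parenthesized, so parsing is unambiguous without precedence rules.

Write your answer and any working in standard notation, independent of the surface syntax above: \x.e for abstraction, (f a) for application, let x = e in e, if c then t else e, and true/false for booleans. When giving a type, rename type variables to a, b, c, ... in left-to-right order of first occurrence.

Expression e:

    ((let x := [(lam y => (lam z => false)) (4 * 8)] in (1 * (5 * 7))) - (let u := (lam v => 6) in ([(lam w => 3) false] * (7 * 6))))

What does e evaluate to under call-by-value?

Answer: -91

Trace:
step 0: ((let x = ((\y.(\z.false)) (4 * 8)) in (1 * (5 * 7))) - (let u = (\v.6) in (((\w.3) false) * (7 * 6))))
step 1: [delta@0.0.1] ((let x = ((\y.(\z.false)) 32) in (1 * (5 * 7))) - (let u = (\v.6) in (((\w.3) false) * (7 * 6))))
step 2: [beta@0.0] ((let x = (\z.false) in (1 * (5 * 7))) - (let u = (\v.6) in (((\w.3) false) * (7 * 6))))
step 3: [let@0] ((1 * (5 * 7)) - (let u = (\v.6) in (((\w.3) false) * (7 * 6))))
step 4: [delta@0.1] ((1 * 35) - (let u = (\v.6) in (((\w.3) false) * (7 * 6))))
step 5: [delta@0] (35 - (let u = (\v.6) in (((\w.3) false) * (7 * 6))))
step 6: [let@1] (35 - (((\w.3) false) * (7 * 6)))
step 7: [beta@1.0] (35 - (3 * (7 * 6)))
step 8: [delta@1.1] (35 - (3 * 42))
step 9: [delta@1] (35 - 126)
step 10: [delta@root] -91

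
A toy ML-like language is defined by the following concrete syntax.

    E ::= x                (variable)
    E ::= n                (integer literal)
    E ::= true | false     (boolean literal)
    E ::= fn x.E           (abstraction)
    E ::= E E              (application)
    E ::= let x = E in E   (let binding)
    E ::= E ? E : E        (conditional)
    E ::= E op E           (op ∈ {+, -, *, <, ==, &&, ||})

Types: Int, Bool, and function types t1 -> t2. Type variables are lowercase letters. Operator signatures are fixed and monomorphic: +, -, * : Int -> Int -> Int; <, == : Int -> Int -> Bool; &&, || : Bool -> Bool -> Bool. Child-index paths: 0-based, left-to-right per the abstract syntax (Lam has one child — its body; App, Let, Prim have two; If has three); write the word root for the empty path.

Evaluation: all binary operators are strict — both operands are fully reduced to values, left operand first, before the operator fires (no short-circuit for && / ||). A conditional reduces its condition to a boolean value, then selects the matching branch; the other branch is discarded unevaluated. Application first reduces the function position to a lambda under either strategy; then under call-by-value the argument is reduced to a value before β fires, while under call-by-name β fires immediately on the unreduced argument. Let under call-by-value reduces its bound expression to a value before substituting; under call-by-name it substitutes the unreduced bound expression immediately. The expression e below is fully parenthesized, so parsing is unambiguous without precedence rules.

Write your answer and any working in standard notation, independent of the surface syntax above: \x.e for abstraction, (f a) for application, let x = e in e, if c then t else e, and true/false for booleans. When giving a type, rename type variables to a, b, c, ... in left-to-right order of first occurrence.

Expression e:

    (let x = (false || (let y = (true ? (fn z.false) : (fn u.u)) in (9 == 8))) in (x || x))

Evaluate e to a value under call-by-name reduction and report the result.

Answer: false

Derivation:
step 0: (let x = (false || (let y = (if true then (\z.false) else (\u.u)) in (9 == 8))) in (x || x))
step 1: [let@root] ((false || (let y = (if true then (\z.false) else (\u.u)) in (9 == 8))) || (false || (let y = (if true then (\z.false) else (\u.u)) in (9 == 8))))
step 2: [let@0.1] ((false || (9 == 8)) || (false || (let y = (if true then (\z.false) else (\u.u)) in (9 == 8))))
step 3: [delta@0.1] ((false || false) || (false || (let y = (if true then (\z.false) else (\u.u)) in (9 == 8))))
step 4: [delta@0] (false || (false || (let y = (if true then (\z.false) else (\u.u)) in (9 == 8))))
step 5: [let@1.1] (false || (false || (9 == 8)))
step 6: [delta@1.1] (false || (false || false))
step 7: [delta@1] (false || false)
step 8: [delta@root] false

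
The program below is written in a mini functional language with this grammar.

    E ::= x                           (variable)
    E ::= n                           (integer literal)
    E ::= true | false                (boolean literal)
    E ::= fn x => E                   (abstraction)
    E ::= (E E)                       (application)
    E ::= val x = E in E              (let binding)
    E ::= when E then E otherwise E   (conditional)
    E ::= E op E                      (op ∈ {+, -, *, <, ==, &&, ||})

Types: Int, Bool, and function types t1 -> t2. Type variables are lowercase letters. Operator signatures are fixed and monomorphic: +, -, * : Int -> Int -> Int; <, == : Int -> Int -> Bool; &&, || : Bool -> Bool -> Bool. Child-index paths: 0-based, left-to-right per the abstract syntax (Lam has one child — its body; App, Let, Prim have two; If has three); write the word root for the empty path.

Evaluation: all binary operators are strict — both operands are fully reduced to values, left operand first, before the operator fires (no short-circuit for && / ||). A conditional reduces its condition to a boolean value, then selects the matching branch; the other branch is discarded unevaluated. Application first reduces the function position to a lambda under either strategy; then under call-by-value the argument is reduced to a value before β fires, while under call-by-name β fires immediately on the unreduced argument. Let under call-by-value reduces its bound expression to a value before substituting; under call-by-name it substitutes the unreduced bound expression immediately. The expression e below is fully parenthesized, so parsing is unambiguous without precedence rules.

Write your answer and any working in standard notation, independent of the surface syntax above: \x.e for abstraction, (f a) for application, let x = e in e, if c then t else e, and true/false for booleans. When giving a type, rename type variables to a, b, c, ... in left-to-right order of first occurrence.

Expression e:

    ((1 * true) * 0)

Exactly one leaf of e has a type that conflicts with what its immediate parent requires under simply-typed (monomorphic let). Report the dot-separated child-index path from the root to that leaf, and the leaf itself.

Working:
  unify Int ~ Int
  unify Bool ~ Int
  FAIL: mismatch Bool ~ Int

Answer: 0.1 : true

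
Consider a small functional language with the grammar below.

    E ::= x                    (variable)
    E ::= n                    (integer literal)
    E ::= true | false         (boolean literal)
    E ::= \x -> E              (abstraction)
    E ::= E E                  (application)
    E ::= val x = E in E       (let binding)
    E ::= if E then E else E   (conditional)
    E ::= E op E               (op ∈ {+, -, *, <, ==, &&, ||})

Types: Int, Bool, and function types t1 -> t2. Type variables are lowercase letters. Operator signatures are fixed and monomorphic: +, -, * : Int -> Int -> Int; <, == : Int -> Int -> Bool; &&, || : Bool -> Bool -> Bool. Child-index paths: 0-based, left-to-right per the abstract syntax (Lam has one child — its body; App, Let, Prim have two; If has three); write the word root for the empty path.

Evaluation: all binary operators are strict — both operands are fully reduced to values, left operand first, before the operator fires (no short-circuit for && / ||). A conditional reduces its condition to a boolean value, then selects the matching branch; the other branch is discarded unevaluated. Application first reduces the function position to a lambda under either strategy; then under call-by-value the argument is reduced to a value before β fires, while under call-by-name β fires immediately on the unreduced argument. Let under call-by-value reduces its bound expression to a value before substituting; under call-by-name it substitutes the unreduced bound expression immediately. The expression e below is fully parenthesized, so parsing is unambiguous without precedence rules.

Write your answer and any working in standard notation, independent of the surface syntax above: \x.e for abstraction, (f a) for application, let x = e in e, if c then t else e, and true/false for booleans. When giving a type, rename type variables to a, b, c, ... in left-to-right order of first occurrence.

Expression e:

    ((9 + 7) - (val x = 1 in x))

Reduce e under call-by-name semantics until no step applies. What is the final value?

Answer: 15

Working:
step 0: ((9 + 7) - (let x = 1 in x))
step 1: [delta@0] (16 - (let x = 1 in x))
step 2: [let@1] (16 - 1)
step 3: [delta@root] 15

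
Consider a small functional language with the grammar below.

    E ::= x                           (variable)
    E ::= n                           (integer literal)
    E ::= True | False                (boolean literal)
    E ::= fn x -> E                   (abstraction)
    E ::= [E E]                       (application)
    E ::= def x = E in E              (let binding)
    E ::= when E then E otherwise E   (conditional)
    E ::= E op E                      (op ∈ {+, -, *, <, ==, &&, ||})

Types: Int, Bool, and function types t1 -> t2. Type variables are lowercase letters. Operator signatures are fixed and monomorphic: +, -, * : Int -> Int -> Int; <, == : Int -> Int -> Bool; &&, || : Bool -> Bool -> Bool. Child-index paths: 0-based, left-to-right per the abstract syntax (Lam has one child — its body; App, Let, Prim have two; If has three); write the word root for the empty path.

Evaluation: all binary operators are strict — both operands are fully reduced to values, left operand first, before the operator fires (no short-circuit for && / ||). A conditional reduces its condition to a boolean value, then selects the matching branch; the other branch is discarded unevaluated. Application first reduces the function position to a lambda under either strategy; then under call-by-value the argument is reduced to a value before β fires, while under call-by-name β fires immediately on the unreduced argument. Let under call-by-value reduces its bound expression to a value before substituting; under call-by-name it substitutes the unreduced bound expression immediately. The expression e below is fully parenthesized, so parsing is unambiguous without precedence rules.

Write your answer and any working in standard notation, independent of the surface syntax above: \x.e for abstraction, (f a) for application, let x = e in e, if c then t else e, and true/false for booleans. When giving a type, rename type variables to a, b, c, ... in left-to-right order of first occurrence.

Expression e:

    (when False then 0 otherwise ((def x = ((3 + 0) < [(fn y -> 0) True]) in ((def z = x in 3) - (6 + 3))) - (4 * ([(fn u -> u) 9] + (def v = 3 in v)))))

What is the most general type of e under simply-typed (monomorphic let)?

Answer: Int

Derivation:
  unify Bool ~ Bool
  unify Int ~ Int
  unify Int ~ Int
  unify Int ~ Int
\y._ : a -> Int
  unify a -> Int ~ Bool -> b
  unify a ~ Bool
  unify Int ~ b
_ _ : Int
  unify Int ~ Int
let x : Bool
x : Bool
let z : Bool
  unify Int ~ Int
  unify Int ~ Int
  unify Int ~ Int
  unify Int ~ Int
  unify Int ~ Int
  unify Int ~ Int
u : c
\u._ : c -> c
  unify c -> c ~ Int -> d
  unify c ~ Int
  unify Int ~ d
_ _ : Int
  unify Int ~ Int
let v : Int
v : Int
  unify Int ~ Int
  unify Int ~ Int
  unify Int ~ Int
  unify Int ~ Int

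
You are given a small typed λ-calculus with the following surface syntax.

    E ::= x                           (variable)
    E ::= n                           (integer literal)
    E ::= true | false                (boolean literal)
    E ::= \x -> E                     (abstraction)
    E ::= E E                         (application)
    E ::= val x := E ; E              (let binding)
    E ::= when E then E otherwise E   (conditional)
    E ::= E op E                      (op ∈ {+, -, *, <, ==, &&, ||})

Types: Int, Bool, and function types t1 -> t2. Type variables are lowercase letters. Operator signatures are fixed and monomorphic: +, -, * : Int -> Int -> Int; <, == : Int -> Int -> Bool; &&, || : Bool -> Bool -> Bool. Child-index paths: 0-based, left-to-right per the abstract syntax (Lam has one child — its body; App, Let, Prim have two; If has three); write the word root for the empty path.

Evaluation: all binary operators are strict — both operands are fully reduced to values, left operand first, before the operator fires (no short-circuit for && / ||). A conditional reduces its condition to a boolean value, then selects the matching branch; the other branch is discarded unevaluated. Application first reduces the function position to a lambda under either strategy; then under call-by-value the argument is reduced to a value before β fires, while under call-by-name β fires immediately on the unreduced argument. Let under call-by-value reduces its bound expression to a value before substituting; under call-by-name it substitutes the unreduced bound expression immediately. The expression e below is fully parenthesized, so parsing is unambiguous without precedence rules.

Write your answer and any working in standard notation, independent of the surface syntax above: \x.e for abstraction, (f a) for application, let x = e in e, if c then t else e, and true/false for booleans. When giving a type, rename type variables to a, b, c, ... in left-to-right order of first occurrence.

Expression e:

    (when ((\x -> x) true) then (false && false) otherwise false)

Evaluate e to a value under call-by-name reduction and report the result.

Trace:
step 0: (if ((\x.x) true) then (false && false) else false)
step 1: [beta@0] (if true then (false && false) else false)
step 2: [if@root] (false && false)
step 3: [delta@root] false

Answer: false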